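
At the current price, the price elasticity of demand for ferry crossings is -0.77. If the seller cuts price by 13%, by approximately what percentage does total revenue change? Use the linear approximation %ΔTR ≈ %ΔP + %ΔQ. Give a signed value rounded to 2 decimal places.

-2.99%

%ΔQ ≈ Ed × %ΔP = (-0.77) × (-13%) = +10.0100%
%ΔTR ≈ %ΔP + %ΔQ = (-13%) + (+10.0100%) = -2.9900%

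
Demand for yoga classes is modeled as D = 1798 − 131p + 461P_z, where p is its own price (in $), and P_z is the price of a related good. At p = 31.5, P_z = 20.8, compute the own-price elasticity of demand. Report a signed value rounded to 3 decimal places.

-0.568

At the given values, D = 1798 − 131(31.5) + 461(20.8) = 7260.3.
∂D/∂p = −131.
E = (-131) × (31.5/7260.3) = -0.56836…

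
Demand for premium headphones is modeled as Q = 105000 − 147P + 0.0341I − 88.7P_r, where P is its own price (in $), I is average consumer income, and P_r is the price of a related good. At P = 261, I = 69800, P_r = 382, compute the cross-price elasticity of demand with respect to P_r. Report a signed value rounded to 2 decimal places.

-0.96

At the given values, Q = 105000 − 147(261) + 0.0341(69800) − 88.7(382) = 35129.78.
∂Q/∂P_r = -88.7.
E = (-88.7) × (382/35129.78) = -0.9645…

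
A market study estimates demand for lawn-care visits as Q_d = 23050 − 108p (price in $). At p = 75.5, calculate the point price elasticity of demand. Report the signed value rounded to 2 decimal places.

-0.55

dQ_d/dp = −108. At p = 75.5, Q_d = 23050 − 108(75.5) = 14896.
Ed = (dQ_d/dp)·(p/Q_d) = −108 × (75.5/14896) = -0.5473…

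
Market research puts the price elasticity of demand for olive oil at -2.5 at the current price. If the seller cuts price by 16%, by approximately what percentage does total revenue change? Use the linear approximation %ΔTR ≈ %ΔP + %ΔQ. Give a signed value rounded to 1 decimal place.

+24.0%

%ΔQ ≈ Ed × %ΔP = (-2.5) × (-16%) = +40.0000%
%ΔTR ≈ %ΔP + %ΔQ = (-16%) + (+40.0000%) = +24.0000%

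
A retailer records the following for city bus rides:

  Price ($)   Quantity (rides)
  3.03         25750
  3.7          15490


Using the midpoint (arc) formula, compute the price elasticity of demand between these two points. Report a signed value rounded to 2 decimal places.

%ΔQ = (15490 − 25750) / [(25750 + 15490)/2] = -10260/20620 = -0.497575…
%ΔP = (3.7 − 3.03) / [(3.03 + 3.7)/2] = 0.67/3.365 = 0.199108…
Arc Ed = %ΔQ / %ΔP = (-10260/20620) / (0.67/3.365) = -2.4990…

-2.50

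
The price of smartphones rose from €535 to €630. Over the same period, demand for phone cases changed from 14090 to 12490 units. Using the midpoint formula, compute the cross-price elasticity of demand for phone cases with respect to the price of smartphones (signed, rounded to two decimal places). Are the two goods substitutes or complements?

-0.74; complements

%ΔQ_{phone cases} = (12490 − 14090)/avg = -1600/13290 = -0.120391…
%ΔP_{smartphones} = (630 − 535)/avg = 95/582.5 = 0.163090…
E_cross = (-1600/13290) / (95/582.5) = -0.7381…
E_cross < 0 ⇒ the goods are complements.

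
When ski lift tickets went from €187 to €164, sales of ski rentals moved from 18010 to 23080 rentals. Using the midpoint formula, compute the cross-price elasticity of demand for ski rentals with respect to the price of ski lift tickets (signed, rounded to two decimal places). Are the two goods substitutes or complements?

%ΔQ_{ski rentals} = (23080 − 18010)/avg = 5070/20545 = 0.246775…
%ΔP_{ski lift tickets} = (164 − 187)/avg = -23/175.5 = -0.131054…
E_cross = (5070/20545) / (-23/175.5) = -1.8830…
E_cross < 0 ⇒ the goods are complements.

-1.88; complements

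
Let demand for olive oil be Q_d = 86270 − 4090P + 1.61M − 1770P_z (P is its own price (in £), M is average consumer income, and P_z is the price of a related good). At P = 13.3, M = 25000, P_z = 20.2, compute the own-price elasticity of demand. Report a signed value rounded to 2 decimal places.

At the given values, Q_d = 86270 − 4090(13.3) + 1.61(25000) − 1770(20.2) = 36369.
∂Q_d/∂P = −4090.
E = (-4090) × (13.3/36369) = -1.4956…

-1.50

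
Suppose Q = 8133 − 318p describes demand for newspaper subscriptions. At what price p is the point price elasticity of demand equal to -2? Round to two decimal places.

Ed = −318p/(8133 − 318p). Set this equal to -2:
318p = 2·(8133 − 318p) ⇒ 318p(1 + 2) = 2·8133
p = 2·8133 / (318·3) = 17.0503…

17.05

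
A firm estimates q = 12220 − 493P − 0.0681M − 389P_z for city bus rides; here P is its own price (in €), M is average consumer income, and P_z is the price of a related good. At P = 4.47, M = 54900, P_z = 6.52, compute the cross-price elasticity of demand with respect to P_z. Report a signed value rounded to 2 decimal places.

-0.68

At the given values, q = 12220 − 493(4.47) − 0.0681(54900) − 389(6.52) = 3741.32.
∂q/∂P_z = -389.
E = (-389) × (6.52/3741.32) = -0.6779…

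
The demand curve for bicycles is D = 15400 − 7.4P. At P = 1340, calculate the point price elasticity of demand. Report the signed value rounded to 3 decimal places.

-1.808

dD/dP = −7.4. At P = 1340, D = 15400 − 7.4(1340) = 5484.
Ed = (dD/dP)·(P/D) = −7.4 × (1340/5484) = -1.80816…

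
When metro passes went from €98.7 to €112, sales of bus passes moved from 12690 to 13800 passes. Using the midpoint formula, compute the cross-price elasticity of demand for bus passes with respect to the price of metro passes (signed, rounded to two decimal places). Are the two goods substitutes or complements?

%ΔQ_{bus passes} = (13800 − 12690)/avg = 1110/13245 = 0.083805…
%ΔP_{metro passes} = (112 − 98.7)/avg = 13.3/105.35 = 0.126245…
E_cross = (1110/13245) / (13.3/105.35) = 0.6638…
E_cross > 0 ⇒ the goods are substitutes.

0.66; substitutes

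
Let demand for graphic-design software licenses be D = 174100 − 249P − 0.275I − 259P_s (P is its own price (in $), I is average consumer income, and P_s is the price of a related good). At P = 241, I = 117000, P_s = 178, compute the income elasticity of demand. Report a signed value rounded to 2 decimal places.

-0.90

At the given values, D = 174100 − 249(241) − 0.275(117000) − 259(178) = 35814.
∂D/∂I = -0.275.
E = (-0.275) × (117000/35814) = -0.8983…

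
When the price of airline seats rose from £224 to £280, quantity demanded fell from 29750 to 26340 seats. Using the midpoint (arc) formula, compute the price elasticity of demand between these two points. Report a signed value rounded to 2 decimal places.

%ΔQ = (26340 − 29750) / [(29750 + 26340)/2] = -3410/28045 = -0.121590…
%ΔP = (280 − 224) / [(224 + 280)/2] = 56/252 = 0.222222…
Arc Ed = %ΔQ / %ΔP = (-3410/28045) / (56/252) = -0.5471…

-0.55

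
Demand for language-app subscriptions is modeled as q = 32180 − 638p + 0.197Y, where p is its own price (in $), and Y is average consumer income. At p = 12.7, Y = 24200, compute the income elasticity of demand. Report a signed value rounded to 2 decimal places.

At the given values, q = 32180 − 638(12.7) + 0.197(24200) = 28844.8.
∂q/∂Y = 0.197.
E = (0.197) × (24200/28844.8) = 0.1652…

0.17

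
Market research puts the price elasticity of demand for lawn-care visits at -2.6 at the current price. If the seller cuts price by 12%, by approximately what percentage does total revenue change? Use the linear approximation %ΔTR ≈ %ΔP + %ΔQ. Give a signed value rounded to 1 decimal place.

%ΔQ ≈ Ed × %ΔP = (-2.6) × (-12%) = +31.2000%
%ΔTR ≈ %ΔP + %ΔQ = (-12%) + (+31.2000%) = +19.2000%

+19.2%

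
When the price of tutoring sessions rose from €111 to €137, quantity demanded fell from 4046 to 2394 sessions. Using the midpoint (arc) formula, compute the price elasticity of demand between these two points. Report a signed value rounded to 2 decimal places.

-2.45

%ΔQ = (2394 − 4046) / [(4046 + 2394)/2] = -1652/3220 = -0.513043…
%ΔP = (137 − 111) / [(111 + 137)/2] = 26/124 = 0.209677…
Arc Ed = %ΔQ / %ΔP = (-1652/3220) / (26/124) = -2.4468…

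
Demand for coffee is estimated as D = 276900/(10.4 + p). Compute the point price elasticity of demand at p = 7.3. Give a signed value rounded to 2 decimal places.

dD/dp = −276900/(10.4 + p)² = -883.846. At p = 7.3, D = 15644.1.
Ed = (dD/dp)·(p/D) = (-883.846) × (7.3/15644.1) = -0.4124…

-0.41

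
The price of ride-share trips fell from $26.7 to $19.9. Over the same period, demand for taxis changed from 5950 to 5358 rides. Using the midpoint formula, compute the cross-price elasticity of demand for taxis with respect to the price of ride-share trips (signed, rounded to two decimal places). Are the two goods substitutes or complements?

%ΔQ_{taxis} = (5358 − 5950)/avg = -592/5654 = -0.104704…
%ΔP_{ride-share trips} = (19.9 − 26.7)/avg = -6.8/23.3 = -0.291845…
E_cross = (-592/5654) / (-6.8/23.3) = 0.3587…
E_cross > 0 ⇒ the goods are substitutes.

0.36; substitutes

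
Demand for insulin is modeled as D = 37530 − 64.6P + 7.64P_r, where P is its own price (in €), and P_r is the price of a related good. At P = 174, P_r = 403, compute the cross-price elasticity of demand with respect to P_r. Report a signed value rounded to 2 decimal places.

At the given values, D = 37530 − 64.6(174) + 7.64(403) = 29368.52.
∂D/∂P_r = 7.64.
E = (7.64) × (403/29368.52) = 0.1048…

0.10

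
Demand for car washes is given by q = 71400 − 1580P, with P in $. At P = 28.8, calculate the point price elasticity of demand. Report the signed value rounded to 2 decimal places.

dq/dP = −1580. At P = 28.8, q = 71400 − 1580(28.8) = 25896.
Ed = (dq/dP)·(P/q) = −1580 × (28.8/25896) = -1.7571…

-1.76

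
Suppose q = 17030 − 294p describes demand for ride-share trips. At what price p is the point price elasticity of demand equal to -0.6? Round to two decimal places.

Ed = −294p/(17030 − 294p). Set this equal to -0.6:
294p = 0.6·(17030 − 294p) ⇒ 294p(1 + 0.6) = 0.6·17030
p = 0.6·17030 / (294·1.6) = 21.7219…

21.72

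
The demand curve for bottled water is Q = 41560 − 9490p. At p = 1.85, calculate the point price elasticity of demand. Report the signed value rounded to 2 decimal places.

dQ/dp = −9490. At p = 1.85, Q = 41560 − 9490(1.85) = 24003.5.
Ed = (dQ/dp)·(p/Q) = −9490 × (1.85/24003.5) = -0.7314…

-0.73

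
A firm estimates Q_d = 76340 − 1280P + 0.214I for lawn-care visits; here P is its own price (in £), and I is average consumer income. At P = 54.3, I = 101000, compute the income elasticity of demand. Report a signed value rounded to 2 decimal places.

0.76

At the given values, Q_d = 76340 − 1280(54.3) + 0.214(101000) = 28450.
∂Q_d/∂I = 0.214.
E = (0.214) × (101000/28450) = 0.7597…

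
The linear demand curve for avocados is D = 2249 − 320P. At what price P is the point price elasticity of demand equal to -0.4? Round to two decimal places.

Ed = −320P/(2249 − 320P). Set this equal to -0.4:
320P = 0.4·(2249 − 320P) ⇒ 320P(1 + 0.4) = 0.4·2249
P = 0.4·2249 / (320·1.4) = 2.0080…

2.01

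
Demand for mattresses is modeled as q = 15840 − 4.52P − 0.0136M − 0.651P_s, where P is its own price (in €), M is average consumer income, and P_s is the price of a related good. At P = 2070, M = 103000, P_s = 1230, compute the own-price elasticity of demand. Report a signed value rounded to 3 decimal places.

-2.185

At the given values, q = 15840 − 4.52(2070) − 0.0136(103000) − 0.651(1230) = 4282.07.
∂q/∂P = −4.52.
E = (-4.52) × (2070/4282.07) = -2.18501…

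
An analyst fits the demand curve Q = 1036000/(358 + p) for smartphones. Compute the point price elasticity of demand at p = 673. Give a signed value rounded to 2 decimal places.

-0.65

dQ/dp = −1036000/(358 + p)² = -0.974636. At p = 673, Q = 1004.85.
Ed = (dQ/dp)·(p/Q) = (-0.974636) × (673/1004.85) = -0.6527…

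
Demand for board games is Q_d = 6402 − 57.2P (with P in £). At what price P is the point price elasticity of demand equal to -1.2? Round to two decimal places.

61.05

Ed = −57.2P/(6402 − 57.2P). Set this equal to -1.2:
57.2P = 1.2·(6402 − 57.2P) ⇒ 57.2P(1 + 1.2) = 1.2·6402
P = 1.2·6402 / (57.2·2.2) = 61.0489…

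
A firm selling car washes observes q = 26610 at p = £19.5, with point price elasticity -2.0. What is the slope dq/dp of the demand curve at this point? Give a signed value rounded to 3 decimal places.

-2729.231

Ed = (dq/dp)·(p/q) ⇒ dq/dp = Ed·q/p = (-2.0)·26610/19.5 = -2729.23076…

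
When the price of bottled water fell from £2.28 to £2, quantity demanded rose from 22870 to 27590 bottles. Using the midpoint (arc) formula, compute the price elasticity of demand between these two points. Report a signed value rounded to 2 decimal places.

%ΔQ = (27590 − 22870) / [(22870 + 27590)/2] = 4720/25230 = 0.187078…
%ΔP = (2 − 2.28) / [(2.28 + 2)/2] = -0.28/2.14 = -0.130841…
Arc Ed = %ΔQ / %ΔP = (4720/25230) / (-0.28/2.14) = -1.4298…

-1.43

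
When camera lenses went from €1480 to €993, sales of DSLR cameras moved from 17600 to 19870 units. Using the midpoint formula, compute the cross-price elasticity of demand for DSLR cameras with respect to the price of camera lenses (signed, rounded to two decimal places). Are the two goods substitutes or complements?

%ΔQ_{DSLR cameras} = (19870 − 17600)/avg = 2270/18735 = 0.121163…
%ΔP_{camera lenses} = (993 − 1480)/avg = -487/1236.5 = -0.393853…
E_cross = (2270/18735) / (-487/1236.5) = -0.3076…
E_cross < 0 ⇒ the goods are complements.

-0.31; complements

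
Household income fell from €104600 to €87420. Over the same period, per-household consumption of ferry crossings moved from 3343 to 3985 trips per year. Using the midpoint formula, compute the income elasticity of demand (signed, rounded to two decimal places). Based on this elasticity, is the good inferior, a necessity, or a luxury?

-0.98; inferior

%ΔQ = (3985 − 3343)/[( 3343 + 3985)/2] = 642/3664 = 0.175218…
%ΔIncome = (87420 − 104600)/[( 104600 + 87420)/2] = -17180/96010 = -0.178939…
E_income = (642/3664) / (-17180/96010) = -0.9792…
E_income < 0 ⇒ inferior good.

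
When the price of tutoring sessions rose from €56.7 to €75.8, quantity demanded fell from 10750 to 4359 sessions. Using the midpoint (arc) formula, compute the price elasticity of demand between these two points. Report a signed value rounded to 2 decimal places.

-2.93

%ΔQ = (4359 − 10750) / [(10750 + 4359)/2] = -6391/7554.5 = -0.845985…
%ΔP = (75.8 − 56.7) / [(56.7 + 75.8)/2] = 19.1/66.25 = 0.288301…
Arc Ed = %ΔQ / %ΔP = (-6391/7554.5) / (19.1/66.25) = -2.9343…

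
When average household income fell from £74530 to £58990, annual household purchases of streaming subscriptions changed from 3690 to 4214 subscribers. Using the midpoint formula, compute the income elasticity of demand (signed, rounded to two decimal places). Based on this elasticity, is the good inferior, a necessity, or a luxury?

%ΔQ = (4214 − 3690)/[( 3690 + 4214)/2] = 524/3952 = 0.132591…
%ΔIncome = (58990 − 74530)/[( 74530 + 58990)/2] = -15540/66760 = -0.232774…
E_income = (524/3952) / (-15540/66760) = -0.5696…
E_income < 0 ⇒ inferior good.

-0.57; inferior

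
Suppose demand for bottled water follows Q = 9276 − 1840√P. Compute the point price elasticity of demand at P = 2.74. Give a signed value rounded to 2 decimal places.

dQ/dP = −1840/(2√P) = -555.792. At P = 2.74, Q = 6230.26.
Ed = (dQ/dP)·(P/Q) = (-555.792) × (2.74/6230.26) = -0.2444…

-0.24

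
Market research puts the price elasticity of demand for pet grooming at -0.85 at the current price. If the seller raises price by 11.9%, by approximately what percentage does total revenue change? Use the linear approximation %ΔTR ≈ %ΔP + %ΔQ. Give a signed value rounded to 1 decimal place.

+1.8%

%ΔQ ≈ Ed × %ΔP = (-0.85) × (+11.9%) = -10.1150%
%ΔTR ≈ %ΔP + %ΔQ = (+11.9%) + (-10.1150%) = +1.7850%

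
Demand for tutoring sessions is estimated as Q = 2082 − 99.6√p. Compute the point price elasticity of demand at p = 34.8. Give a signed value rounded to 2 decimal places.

dQ/dp = −99.6/(2√p) = -8.44189. At p = 34.8, Q = 1494.44.
Ed = (dQ/dp)·(p/Q) = (-8.44189) × (34.8/1494.44) = -0.1965…

-0.20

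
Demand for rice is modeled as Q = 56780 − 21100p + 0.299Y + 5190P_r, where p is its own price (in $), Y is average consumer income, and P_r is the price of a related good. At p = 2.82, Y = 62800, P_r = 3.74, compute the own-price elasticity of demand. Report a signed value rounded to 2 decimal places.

At the given values, Q = 56780 − 21100(2.82) + 0.299(62800) + 5190(3.74) = 35465.8.
∂Q/∂p = −21100.
E = (-21100) × (2.82/35465.8) = -1.6777…

-1.68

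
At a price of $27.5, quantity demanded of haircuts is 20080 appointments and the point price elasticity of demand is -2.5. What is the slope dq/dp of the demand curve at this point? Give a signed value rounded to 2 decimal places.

Ed = (dq/dp)·(p/q) ⇒ dq/dp = Ed·q/p = (-2.5)·20080/27.5 = -1825.4545…

-1825.45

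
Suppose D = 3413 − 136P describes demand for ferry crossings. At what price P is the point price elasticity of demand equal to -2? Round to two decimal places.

Ed = −136P/(3413 − 136P). Set this equal to -2:
136P = 2·(3413 − 136P) ⇒ 136P(1 + 2) = 2·3413
P = 2·3413 / (136·3) = 16.7303…

16.73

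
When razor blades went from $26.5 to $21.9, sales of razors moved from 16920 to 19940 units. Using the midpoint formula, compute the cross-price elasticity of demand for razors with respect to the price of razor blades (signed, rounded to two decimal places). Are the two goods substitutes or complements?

-0.86; complements

%ΔQ_{razors} = (19940 − 16920)/avg = 3020/18430 = 0.163863…
%ΔP_{razor blades} = (21.9 − 26.5)/avg = -4.6/24.2 = -0.190082…
E_cross = (3020/18430) / (-4.6/24.2) = -0.8620…
E_cross < 0 ⇒ the goods are complements.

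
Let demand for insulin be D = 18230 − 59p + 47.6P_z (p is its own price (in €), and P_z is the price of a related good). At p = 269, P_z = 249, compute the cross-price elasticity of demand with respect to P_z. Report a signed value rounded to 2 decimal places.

At the given values, D = 18230 − 59(269) + 47.6(249) = 14211.4.
∂D/∂P_z = 47.6.
E = (47.6) × (249/14211.4) = 0.8340…

0.83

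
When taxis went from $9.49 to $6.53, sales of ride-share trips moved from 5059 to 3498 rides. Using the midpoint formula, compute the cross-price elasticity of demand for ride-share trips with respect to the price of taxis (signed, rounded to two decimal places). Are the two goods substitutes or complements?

%ΔQ_{ride-share trips} = (3498 − 5059)/avg = -1561/4278.5 = -0.364847…
%ΔP_{taxis} = (6.53 − 9.49)/avg = -2.96/8.01 = -0.369538…
E_cross = (-1561/4278.5) / (-2.96/8.01) = 0.9873…
E_cross > 0 ⇒ the goods are substitutes.

0.99; substitutes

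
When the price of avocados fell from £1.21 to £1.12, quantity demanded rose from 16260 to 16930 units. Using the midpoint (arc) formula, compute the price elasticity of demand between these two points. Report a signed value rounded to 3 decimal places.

-0.523

%ΔQ = (16930 − 16260) / [(16260 + 16930)/2] = 670/16595 = 0.040373…
%ΔP = (1.12 − 1.21) / [(1.21 + 1.12)/2] = -0.09/1.165 = -0.077253…
Arc Ed = %ΔQ / %ΔP = (670/16595) / (-0.09/1.165) = -0.52261…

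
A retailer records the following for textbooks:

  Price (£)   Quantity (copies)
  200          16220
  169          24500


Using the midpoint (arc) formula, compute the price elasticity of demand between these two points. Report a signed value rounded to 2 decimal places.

%ΔQ = (24500 − 16220) / [(16220 + 24500)/2] = 8280/20360 = 0.406679…
%ΔP = (169 − 200) / [(200 + 169)/2] = -31/184.5 = -0.168021…
Arc Ed = %ΔQ / %ΔP = (8280/20360) / (-31/184.5) = -2.4204…

-2.42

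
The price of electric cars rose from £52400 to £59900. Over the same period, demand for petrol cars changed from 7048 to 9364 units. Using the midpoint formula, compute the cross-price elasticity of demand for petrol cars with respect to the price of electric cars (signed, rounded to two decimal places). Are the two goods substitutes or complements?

%ΔQ_{petrol cars} = (9364 − 7048)/avg = 2316/8206 = 0.282232…
%ΔP_{electric cars} = (59900 − 52400)/avg = 7500/56150 = 0.133570…
E_cross = (2316/8206) / (7500/56150) = 2.1129…
E_cross > 0 ⇒ the goods are substitutes.

2.11; substitutes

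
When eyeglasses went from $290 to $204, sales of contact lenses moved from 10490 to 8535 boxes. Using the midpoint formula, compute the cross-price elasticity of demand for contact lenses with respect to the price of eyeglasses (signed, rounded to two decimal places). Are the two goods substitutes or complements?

0.59; substitutes

%ΔQ_{contact lenses} = (8535 − 10490)/avg = -1955/9512.5 = -0.205519…
%ΔP_{eyeglasses} = (204 − 290)/avg = -86/247 = -0.348178…
E_cross = (-1955/9512.5) / (-86/247) = 0.5902…
E_cross > 0 ⇒ the goods are substitutes.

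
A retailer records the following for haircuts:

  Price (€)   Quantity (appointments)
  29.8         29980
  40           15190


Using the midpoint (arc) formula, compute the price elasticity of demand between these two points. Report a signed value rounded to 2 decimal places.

%ΔQ = (15190 − 29980) / [(29980 + 15190)/2] = -14790/22585 = -0.654859…
%ΔP = (40 − 29.8) / [(29.8 + 40)/2] = 10.2/34.9 = 0.292263…
Arc Ed = %ΔQ / %ΔP = (-14790/22585) / (10.2/34.9) = -2.2406…

-2.24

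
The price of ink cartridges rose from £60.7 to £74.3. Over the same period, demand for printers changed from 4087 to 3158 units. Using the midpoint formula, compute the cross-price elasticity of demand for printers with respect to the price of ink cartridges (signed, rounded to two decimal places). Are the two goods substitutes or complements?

%ΔQ_{printers} = (3158 − 4087)/avg = -929/3622.5 = -0.256452…
%ΔP_{ink cartridges} = (74.3 − 60.7)/avg = 13.6/67.5 = 0.201481…
E_cross = (-929/3622.5) / (13.6/67.5) = -1.2728…
E_cross < 0 ⇒ the goods are complements.

-1.27; complements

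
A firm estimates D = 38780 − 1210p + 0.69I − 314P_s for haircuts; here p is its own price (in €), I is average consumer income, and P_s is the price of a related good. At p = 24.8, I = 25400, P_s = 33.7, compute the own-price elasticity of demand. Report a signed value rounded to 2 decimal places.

-1.91

At the given values, D = 38780 − 1210(24.8) + 0.69(25400) − 314(33.7) = 15716.2.
∂D/∂p = −1210.
E = (-1210) × (24.8/15716.2) = -1.9093…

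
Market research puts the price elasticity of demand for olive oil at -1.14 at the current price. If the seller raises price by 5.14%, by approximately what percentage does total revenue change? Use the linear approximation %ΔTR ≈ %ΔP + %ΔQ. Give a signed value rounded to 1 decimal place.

%ΔQ ≈ Ed × %ΔP = (-1.14) × (+5.14%) = -5.8596%
%ΔTR ≈ %ΔP + %ΔQ = (+5.14%) + (-5.8596%) = -0.7196%

-0.7%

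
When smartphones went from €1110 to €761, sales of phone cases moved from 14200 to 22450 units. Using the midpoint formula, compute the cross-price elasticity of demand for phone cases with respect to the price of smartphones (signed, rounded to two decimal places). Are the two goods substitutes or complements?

%ΔQ_{phone cases} = (22450 − 14200)/avg = 8250/18325 = 0.450204…
%ΔP_{smartphones} = (761 − 1110)/avg = -349/935.5 = -0.373062…
E_cross = (8250/18325) / (-349/935.5) = -1.2067…
E_cross < 0 ⇒ the goods are complements.

-1.21; complements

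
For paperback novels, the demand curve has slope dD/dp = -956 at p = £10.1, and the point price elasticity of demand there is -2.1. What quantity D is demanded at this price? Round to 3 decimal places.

4597.905

Ed = (dD/dp)·(p/D) ⇒ D = (dD/dp)·p/Ed = (-956)·10.1/(-2.1) = 4597.90476…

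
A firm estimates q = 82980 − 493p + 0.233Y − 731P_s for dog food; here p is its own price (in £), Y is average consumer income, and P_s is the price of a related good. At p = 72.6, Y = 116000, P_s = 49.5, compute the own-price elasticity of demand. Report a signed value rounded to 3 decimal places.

-0.941

At the given values, q = 82980 − 493(72.6) + 0.233(116000) − 731(49.5) = 38031.7.
∂q/∂p = −493.
E = (-493) × (72.6/38031.7) = -0.94110…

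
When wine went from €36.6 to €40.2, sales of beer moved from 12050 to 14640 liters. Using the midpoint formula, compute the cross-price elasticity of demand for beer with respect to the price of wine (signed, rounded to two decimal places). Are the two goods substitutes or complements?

2.07; substitutes

%ΔQ_{beer} = (14640 − 12050)/avg = 2590/13345 = 0.194080…
%ΔP_{wine} = (40.2 − 36.6)/avg = 3.6/38.4 = 0.09375
E_cross = (2590/13345) / (3.6/38.4) = 2.0701…
E_cross > 0 ⇒ the goods are substitutes.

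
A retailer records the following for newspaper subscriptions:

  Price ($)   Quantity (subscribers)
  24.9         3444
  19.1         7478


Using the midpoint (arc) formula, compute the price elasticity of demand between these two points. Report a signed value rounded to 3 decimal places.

%ΔQ = (7478 − 3444) / [(3444 + 7478)/2] = 4034/5461 = 0.738692…
%ΔP = (19.1 − 24.9) / [(24.9 + 19.1)/2] = -5.8/22 = -0.263636…
Arc Ed = %ΔQ / %ΔP = (4034/5461) / (-5.8/22) = -2.80193…

-2.802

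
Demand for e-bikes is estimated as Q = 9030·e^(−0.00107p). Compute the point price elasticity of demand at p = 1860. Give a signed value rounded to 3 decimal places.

-1.990

dQ/dp = −0.00107·Q = -1.3205. At p = 1860, Q = 1234.11.
Ed = (dQ/dp)·(p/Q) = (-1.3205) × (1860/1234.11) = -1.9902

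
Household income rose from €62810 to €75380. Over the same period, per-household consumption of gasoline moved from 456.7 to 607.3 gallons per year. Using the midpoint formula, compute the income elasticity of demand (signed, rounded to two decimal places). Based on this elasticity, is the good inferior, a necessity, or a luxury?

1.56; luxury

%ΔQ = (607.3 − 456.7)/[( 456.7 + 607.3)/2] = 150.6/532 = 0.283082…
%ΔIncome = (75380 − 62810)/[( 62810 + 75380)/2] = 12570/69095 = 0.181923…
E_income = (150.6/532) / (12570/69095) = 1.5560…
E_income > 1 ⇒ normal good, luxury.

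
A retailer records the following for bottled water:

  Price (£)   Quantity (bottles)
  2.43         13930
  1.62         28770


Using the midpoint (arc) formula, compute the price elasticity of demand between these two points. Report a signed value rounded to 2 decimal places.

%ΔQ = (28770 − 13930) / [(13930 + 28770)/2] = 14840/21350 = 0.695081…
%ΔP = (1.62 − 2.43) / [(2.43 + 1.62)/2] = -0.81/2.025 = -0.4
Arc Ed = %ΔQ / %ΔP = (14840/21350) / (-0.81/2.025) = -1.7377…

-1.74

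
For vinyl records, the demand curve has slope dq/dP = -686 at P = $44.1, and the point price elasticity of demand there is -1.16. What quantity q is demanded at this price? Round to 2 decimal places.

26079.83

Ed = (dq/dP)·(P/q) ⇒ q = (dq/dP)·P/Ed = (-686)·44.1/(-1.16) = 26079.8275…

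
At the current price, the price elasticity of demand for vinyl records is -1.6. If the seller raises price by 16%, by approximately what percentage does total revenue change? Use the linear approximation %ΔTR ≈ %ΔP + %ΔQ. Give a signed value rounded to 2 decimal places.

-9.60%

%ΔQ ≈ Ed × %ΔP = (-1.6) × (+16%) = -25.6000%
%ΔTR ≈ %ΔP + %ΔQ = (+16%) + (-25.6000%) = -9.6000%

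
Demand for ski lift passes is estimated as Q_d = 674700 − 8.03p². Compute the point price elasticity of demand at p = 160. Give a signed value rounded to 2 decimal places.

dQ_d/dp = −2·8.03·p = -2569.6. At p = 160, Q_d = 469132.
Ed = (dQ_d/dp)·(p/Q_d) = (-2569.6) × (160/469132) = -0.8763…

-0.88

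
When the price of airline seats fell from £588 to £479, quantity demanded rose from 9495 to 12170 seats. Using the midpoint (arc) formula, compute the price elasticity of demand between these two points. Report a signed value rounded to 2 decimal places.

-1.21

%ΔQ = (12170 − 9495) / [(9495 + 12170)/2] = 2675/10832.5 = 0.246942…
%ΔP = (479 − 588) / [(588 + 479)/2] = -109/533.5 = -0.204311…
Arc Ed = %ΔQ / %ΔP = (2675/10832.5) / (-109/533.5) = -1.2086…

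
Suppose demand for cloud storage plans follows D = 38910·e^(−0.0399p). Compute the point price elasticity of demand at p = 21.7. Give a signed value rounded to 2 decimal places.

dD/dp = −0.0399·D = -653.144. At p = 21.7, D = 16369.5.
Ed = (dD/dp)·(p/D) = (-653.144) × (21.7/16369.5) = -0.8658…

-0.87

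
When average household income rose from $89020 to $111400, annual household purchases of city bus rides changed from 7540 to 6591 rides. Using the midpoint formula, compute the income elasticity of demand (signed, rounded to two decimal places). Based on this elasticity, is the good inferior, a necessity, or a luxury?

%ΔQ = (6591 − 7540)/[( 7540 + 6591)/2] = -949/7065.5 = -0.134314…
%ΔIncome = (111400 − 89020)/[( 89020 + 111400)/2] = 22380/100210 = 0.223331…
E_income = (-949/7065.5) / (22380/100210) = -0.6014…
E_income < 0 ⇒ inferior good.

-0.60; inferior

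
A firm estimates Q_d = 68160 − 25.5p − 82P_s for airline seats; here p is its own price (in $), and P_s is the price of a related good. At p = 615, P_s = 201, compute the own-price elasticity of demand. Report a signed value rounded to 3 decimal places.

-0.436

At the given values, Q_d = 68160 − 25.5(615) − 82(201) = 35995.5.
∂Q_d/∂p = −25.5.
E = (-25.5) × (615/35995.5) = -0.43567…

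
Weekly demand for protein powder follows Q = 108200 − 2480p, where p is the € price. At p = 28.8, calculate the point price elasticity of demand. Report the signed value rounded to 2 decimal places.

-1.94

dQ/dp = −2480. At p = 28.8, Q = 108200 − 2480(28.8) = 36776.
Ed = (dQ/dp)·(p/Q) = −2480 × (28.8/36776) = -1.9421…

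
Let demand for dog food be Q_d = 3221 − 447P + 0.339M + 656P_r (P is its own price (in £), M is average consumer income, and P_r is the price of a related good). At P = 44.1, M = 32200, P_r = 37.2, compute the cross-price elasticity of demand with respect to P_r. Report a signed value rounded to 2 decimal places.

1.30

At the given values, Q_d = 3221 − 447(44.1) + 0.339(32200) + 656(37.2) = 18827.3.
∂Q_d/∂P_r = 656.
E = (656) × (37.2/18827.3) = 1.2961…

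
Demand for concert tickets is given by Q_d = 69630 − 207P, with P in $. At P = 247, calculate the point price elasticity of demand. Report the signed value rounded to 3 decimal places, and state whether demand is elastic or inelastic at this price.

-2.764; elastic

dQ_d/dP = −207. At P = 247, Q_d = 69630 − 207(247) = 18501.
Ed = (dQ_d/dP)·(P/Q_d) = −207 × (247/18501) = -2.76358…
|Ed| = 2.764 > 1, so demand is elastic.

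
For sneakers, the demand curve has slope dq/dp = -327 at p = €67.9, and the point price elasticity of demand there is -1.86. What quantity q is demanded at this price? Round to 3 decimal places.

11937.258

Ed = (dq/dp)·(p/q) ⇒ q = (dq/dp)·p/Ed = (-327)·67.9/(-1.86) = 11937.25806…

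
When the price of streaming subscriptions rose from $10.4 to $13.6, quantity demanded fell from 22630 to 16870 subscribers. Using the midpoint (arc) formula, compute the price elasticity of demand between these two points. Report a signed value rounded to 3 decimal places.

-1.094

%ΔQ = (16870 − 22630) / [(22630 + 16870)/2] = -5760/19750 = -0.291645…
%ΔP = (13.6 − 10.4) / [(10.4 + 13.6)/2] = 3.2/12 = 0.266666…
Arc Ed = %ΔQ / %ΔP = (-5760/19750) / (3.2/12) = -1.09367…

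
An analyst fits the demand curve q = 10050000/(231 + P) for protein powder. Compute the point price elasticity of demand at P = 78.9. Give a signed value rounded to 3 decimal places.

dq/dP = −10050000/(231 + P)² = -104.646. At P = 78.9, q = 32429.8.
Ed = (dq/dP)·(P/q) = (-104.646) × (78.9/32429.8) = -0.25459…

-0.255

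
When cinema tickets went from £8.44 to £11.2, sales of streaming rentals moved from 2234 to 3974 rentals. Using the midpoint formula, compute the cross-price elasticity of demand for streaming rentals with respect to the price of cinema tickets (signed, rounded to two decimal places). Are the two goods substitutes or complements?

1.99; substitutes

%ΔQ_{streaming rentals} = (3974 − 2234)/avg = 1740/3104 = 0.560567…
%ΔP_{cinema tickets} = (11.2 − 8.44)/avg = 2.76/9.82 = 0.281059…
E_cross = (1740/3104) / (2.76/9.82) = 1.9944…
E_cross > 0 ⇒ the goods are substitutes.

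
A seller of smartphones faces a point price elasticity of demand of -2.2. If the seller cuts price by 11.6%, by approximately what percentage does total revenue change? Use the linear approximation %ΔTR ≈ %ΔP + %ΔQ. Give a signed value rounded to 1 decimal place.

%ΔQ ≈ Ed × %ΔP = (-2.2) × (-11.6%) = +25.5200%
%ΔTR ≈ %ΔP + %ΔQ = (-11.6%) + (+25.5200%) = +13.9200%

+13.9%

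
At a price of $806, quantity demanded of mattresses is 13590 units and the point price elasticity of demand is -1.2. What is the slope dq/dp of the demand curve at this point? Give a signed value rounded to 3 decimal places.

-20.233

Ed = (dq/dp)·(p/q) ⇒ dq/dp = Ed·q/p = (-1.2)·13590/806 = -20.23325…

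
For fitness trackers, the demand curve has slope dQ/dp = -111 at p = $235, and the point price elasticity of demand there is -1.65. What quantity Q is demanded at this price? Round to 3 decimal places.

15809.091

Ed = (dQ/dp)·(p/Q) ⇒ Q = (dQ/dp)·p/Ed = (-111)·235/(-1.65) = 15809.09090…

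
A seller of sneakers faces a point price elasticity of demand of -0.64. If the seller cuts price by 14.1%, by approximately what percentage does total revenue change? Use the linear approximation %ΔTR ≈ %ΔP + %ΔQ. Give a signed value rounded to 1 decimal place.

%ΔQ ≈ Ed × %ΔP = (-0.64) × (-14.1%) = +9.0240%
%ΔTR ≈ %ΔP + %ΔQ = (-14.1%) + (+9.0240%) = -5.0760%

-5.1%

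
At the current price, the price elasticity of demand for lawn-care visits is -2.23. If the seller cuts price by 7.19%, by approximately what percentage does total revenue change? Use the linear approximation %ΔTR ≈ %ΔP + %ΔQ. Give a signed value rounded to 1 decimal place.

%ΔQ ≈ Ed × %ΔP = (-2.23) × (-7.19%) = +16.0337%
%ΔTR ≈ %ΔP + %ΔQ = (-7.19%) + (+16.0337%) = +8.8437%

+8.8%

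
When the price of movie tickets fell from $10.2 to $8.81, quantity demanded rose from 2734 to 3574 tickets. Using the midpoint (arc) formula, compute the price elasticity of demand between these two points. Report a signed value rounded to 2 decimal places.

-1.82

%ΔQ = (3574 − 2734) / [(2734 + 3574)/2] = 840/3154 = 0.266328…
%ΔP = (8.81 − 10.2) / [(10.2 + 8.81)/2] = -1.39/9.505 = -0.146238…
Arc Ed = %ΔQ / %ΔP = (840/3154) / (-1.39/9.505) = -1.8211…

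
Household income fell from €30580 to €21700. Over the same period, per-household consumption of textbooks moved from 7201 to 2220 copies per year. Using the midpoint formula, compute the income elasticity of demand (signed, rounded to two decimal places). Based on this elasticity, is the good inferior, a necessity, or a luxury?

%ΔQ = (2220 − 7201)/[( 7201 + 2220)/2] = -4981/4710.5 = -1.057424…
%ΔIncome = (21700 − 30580)/[( 30580 + 21700)/2] = -8880/26140 = -0.339709…
E_income = (-4981/4710.5) / (-8880/26140) = 3.1127…
E_income > 1 ⇒ normal good, luxury.

3.11; luxury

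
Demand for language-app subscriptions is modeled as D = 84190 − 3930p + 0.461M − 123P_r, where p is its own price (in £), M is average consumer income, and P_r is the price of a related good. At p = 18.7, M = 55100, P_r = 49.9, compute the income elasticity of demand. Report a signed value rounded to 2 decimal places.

0.85

At the given values, D = 84190 − 3930(18.7) + 0.461(55100) − 123(49.9) = 29962.4.
∂D/∂M = 0.461.
E = (0.461) × (55100/29962.4) = 0.8477…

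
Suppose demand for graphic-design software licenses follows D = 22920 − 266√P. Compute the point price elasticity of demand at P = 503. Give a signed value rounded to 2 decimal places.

dD/dP = −266/(2√P) = -5.93018. At P = 503, D = 16954.2.
Ed = (dD/dP)·(P/D) = (-5.93018) × (503/16954.2) = -0.1759…

-0.18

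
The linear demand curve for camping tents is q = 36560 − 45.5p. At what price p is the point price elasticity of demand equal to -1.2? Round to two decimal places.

Ed = −45.5p/(36560 − 45.5p). Set this equal to -1.2:
45.5p = 1.2·(36560 − 45.5p) ⇒ 45.5p(1 + 1.2) = 1.2·36560
p = 1.2·36560 / (45.5·2.2) = 438.2817…

438.28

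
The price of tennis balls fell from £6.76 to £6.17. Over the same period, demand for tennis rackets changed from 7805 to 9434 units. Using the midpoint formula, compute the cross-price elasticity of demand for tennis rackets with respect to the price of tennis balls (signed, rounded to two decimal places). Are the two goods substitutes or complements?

%ΔQ_{tennis rackets} = (9434 − 7805)/avg = 1629/8619.5 = 0.188990…
%ΔP_{tennis balls} = (6.17 − 6.76)/avg = -0.59/6.465 = -0.091260…
E_cross = (1629/8619.5) / (-0.59/6.465) = -2.0708…
E_cross < 0 ⇒ the goods are complements.

-2.07; complements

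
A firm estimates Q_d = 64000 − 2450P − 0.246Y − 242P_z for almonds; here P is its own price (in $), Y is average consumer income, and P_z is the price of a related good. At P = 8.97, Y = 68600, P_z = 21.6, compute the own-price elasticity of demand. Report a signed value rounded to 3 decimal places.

At the given values, Q_d = 64000 − 2450(8.97) − 0.246(68600) − 242(21.6) = 19920.7.
∂Q_d/∂P = −2450.
E = (-2450) × (8.97/19920.7) = -1.10319…

-1.103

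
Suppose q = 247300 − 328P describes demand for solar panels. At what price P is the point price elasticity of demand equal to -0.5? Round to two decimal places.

Ed = −328P/(247300 − 328P). Set this equal to -0.5:
328P = 0.5·(247300 − 328P) ⇒ 328P(1 + 0.5) = 0.5·247300
P = 0.5·247300 / (328·1.5) = 251.3211…

251.32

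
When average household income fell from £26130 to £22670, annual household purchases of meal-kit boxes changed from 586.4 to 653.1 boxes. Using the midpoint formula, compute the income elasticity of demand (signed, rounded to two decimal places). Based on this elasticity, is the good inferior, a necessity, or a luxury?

%ΔQ = (653.1 − 586.4)/[( 586.4 + 653.1)/2] = 66.7/619.75 = 0.107624…
%ΔIncome = (22670 − 26130)/[( 26130 + 22670)/2] = -3460/24400 = -0.141803…
E_income = (66.7/619.75) / (-3460/24400) = -0.7589…
E_income < 0 ⇒ inferior good.

-0.76; inferior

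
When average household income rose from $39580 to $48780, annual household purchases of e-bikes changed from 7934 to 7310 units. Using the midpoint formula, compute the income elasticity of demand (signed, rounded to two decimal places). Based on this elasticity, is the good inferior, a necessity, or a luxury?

-0.39; inferior

%ΔQ = (7310 − 7934)/[( 7934 + 7310)/2] = -624/7622 = -0.081868…
%ΔIncome = (48780 − 39580)/[( 39580 + 48780)/2] = 9200/44180 = 0.208239…
E_income = (-624/7622) / (9200/44180) = -0.3931…
E_income < 0 ⇒ inferior good.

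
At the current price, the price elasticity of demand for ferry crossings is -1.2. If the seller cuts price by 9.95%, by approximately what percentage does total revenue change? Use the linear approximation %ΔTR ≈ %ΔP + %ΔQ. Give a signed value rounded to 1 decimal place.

+2.0%

%ΔQ ≈ Ed × %ΔP = (-1.2) × (-9.95%) = +11.9400%
%ΔTR ≈ %ΔP + %ΔQ = (-9.95%) + (+11.9400%) = +1.9900%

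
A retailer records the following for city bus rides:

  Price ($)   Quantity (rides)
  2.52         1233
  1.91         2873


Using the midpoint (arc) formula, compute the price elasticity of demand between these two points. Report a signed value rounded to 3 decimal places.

-2.901

%ΔQ = (2873 − 1233) / [(1233 + 2873)/2] = 1640/2053 = 0.798830…
%ΔP = (1.91 − 2.52) / [(2.52 + 1.91)/2] = -0.61/2.215 = -0.275395…
Arc Ed = %ΔQ / %ΔP = (1640/2053) / (-0.61/2.215) = -2.90067…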